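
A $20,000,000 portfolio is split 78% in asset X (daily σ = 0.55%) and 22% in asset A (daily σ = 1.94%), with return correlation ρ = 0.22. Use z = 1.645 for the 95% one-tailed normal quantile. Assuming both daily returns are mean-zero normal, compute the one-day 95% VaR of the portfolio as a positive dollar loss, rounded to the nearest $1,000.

σ_p² = 0.78²·0.55² + 0.22²·1.94² + 2·0.22·0.78·0.22·0.55·1.94 = 0.4468 (%²).
σ_p = √0.4468 = 0.668%.
VaR = 1.645 × 0.668% = 1.099%; on $20,000,000 that is $219,800.

$220,000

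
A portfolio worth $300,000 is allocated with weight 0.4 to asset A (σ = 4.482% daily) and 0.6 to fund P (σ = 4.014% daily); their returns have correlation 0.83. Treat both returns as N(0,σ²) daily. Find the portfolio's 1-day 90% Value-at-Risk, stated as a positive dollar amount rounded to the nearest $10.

σ_p² = 0.4²·4.482² + 0.6²·4.014² + 2·0.83·0.4·0.6·4.482·4.014 = 16.1820 (%²).
σ_p = √16.1820 = 4.023%.
At 90%, z = 1.282.
VaR = 1.282 × 4.023% = 5.157%; on $300,000 that is $15,471.

$15,470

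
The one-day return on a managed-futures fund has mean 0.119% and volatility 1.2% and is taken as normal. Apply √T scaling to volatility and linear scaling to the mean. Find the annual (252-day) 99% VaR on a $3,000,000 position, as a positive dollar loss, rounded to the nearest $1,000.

$430,000

At 99%, z = 2.326.
σ_{252d} = 1.2% × √252 = 19.049%; μ_{252d} = 252 × 0.119% = 29.988%.
VaR = −(29.988%) + 2.326 × 19.049% = 14.320%.
On $3,000,000: 0.14320 × $3,000,000 = $429,600.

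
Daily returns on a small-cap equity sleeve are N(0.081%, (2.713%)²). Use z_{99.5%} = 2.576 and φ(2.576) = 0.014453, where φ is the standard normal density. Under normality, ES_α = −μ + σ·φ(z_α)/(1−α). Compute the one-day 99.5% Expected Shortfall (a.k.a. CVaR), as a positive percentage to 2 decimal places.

7.76%

Tail multiplier: φ(z)/(1−α) = 0.014453 / 0.005 = 2.891.
ES = −(0.081%) + 2.713% × 2.891 = 7.762%.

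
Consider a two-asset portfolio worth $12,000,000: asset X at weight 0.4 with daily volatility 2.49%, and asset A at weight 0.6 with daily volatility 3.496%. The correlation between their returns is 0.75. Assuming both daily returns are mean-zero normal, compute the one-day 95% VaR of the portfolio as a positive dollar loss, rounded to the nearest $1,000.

$576,000

σ_p² = 0.4²·2.49² + 0.6²·3.496² + 2·0.75·0.4·0.6·2.49·3.496 = 8.5258 (%²).
σ_p = √8.5258 = 2.920%.
At 95%, z = 1.645.
VaR = 1.645 × 2.920% = 4.803%; on $12,000,000 that is $576,360.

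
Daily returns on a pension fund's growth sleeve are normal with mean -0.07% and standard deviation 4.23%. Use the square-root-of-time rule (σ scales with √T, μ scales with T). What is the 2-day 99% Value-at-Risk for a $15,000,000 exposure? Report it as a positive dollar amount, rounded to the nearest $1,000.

$2,108,000

At 99%, z = 2.326.
σ_{2d} = 4.23% × √2 = 5.982%; μ_{2d} = 2 × -0.07% = -0.140%.
VaR = −(-0.140%) + 2.326 × 5.982% = 14.054%.
On $15,000,000: 0.14054 × $15,000,000 = $2,108,100.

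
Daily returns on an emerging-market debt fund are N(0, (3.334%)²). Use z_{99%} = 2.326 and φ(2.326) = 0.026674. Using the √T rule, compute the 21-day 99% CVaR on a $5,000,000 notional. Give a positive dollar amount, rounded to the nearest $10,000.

$2,040,000

σ_{21d} = 3.334% × √21 = 15.278%.
ES multiplier = φ(z)/(1−α) = 0.026674/0.01 = 2.667.
ES = 15.278% × 2.667 = 40.746%; on $5,000,000: $2,037,300.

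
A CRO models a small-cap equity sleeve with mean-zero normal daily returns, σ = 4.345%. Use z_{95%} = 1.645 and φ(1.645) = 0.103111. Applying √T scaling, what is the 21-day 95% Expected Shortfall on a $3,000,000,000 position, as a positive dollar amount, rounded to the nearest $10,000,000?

$1,230,000,000

σ_{21d} = 4.345% × √21 = 19.911%.
ES multiplier = φ(z)/(1−α) = 0.103111/0.05 = 2.062.
ES = 19.911% × 2.062 = 41.056%; on $3,000,000,000: $1,231,680,000.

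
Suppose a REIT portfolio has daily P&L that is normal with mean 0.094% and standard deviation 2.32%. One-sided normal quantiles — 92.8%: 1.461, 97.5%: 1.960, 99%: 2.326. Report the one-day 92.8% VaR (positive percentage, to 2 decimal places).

3.30%

VaR = −μ + z·σ = −(0.094%) + 1.461 × 2.32% = 3.296%.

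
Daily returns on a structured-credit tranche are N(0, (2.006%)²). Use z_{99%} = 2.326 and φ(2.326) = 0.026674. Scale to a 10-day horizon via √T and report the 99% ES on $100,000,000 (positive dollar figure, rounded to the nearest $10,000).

σ_{10d} = 2.006% × √10 = 6.344%.
ES multiplier = φ(z)/(1−α) = 0.026674/0.01 = 2.667.
ES = 6.344% × 2.667 = 16.919%; on $100,000,000: $16,919,000.

$16,920,000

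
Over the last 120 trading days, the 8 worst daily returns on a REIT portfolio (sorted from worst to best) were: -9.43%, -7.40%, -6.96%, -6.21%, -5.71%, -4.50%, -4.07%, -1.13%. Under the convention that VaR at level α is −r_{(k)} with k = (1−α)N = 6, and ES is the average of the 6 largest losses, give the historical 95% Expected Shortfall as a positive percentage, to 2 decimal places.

The 6 worst returns sum to -40.21%.
ES = −(-40.21%) / 6 = 6.7016…% ≈ 6.70%.

6.70%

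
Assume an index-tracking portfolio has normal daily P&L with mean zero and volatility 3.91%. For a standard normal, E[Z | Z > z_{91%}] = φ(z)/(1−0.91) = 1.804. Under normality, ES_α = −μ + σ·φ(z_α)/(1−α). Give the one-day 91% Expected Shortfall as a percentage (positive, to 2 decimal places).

7.05%

ES = 3.91% × 1.804 = 7.054%.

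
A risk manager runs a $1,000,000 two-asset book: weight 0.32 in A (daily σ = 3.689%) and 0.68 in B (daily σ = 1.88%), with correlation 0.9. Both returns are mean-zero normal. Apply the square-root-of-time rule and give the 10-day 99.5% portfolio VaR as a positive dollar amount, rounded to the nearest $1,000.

σ_p = √(0.32²·3.689² + 0.68²·1.88² + 2·0.9·0.32·0.68·3.689·1.88) = 2.397%.
σ_{10d} = 2.397% × √10 = 7.580%.
z(99.5%) = 2.576.
VaR = 2.576 × 7.580% = 19.526%; on $1,000,000 that is $195,260.

$195,000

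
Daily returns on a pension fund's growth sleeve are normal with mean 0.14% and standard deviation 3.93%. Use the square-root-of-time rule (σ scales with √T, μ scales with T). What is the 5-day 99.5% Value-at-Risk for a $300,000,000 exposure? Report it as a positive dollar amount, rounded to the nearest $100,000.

At 99.5%, z = 2.576.
σ_{5d} = 3.93% × √5 = 8.788%; μ_{5d} = 5 × 0.14% = 0.700%.
VaR = −(0.700%) + 2.576 × 8.788% = 21.938%.
On $300,000,000: 0.21938 × $300,000,000 = $65,814,000.

$65,800,000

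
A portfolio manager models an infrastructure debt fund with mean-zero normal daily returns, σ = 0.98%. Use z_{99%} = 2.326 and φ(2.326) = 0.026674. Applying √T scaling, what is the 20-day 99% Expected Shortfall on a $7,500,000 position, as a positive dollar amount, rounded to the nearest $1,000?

$877,000

σ_{20d} = 0.98% × √20 = 4.383%.
ES multiplier = φ(z)/(1−α) = 0.026674/0.01 = 2.667.
ES = 4.383% × 2.667 = 11.689%; on $7,500,000: $876,675.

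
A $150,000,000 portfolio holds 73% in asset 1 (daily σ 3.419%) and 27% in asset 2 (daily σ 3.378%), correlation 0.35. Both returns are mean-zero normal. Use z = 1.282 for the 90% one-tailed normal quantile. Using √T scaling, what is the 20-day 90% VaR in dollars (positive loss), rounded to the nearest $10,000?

σ_p = √(0.73²·3.419² + 0.27²·3.378² + 2·0.35·0.73·0.27·3.419·3.378) = 2.942%.
σ_{20d} = 2.942% × √20 = 13.157%.
VaR = 1.282 × 13.157% = 16.867%; on $150,000,000 that is $25,300,500.

$25,300,000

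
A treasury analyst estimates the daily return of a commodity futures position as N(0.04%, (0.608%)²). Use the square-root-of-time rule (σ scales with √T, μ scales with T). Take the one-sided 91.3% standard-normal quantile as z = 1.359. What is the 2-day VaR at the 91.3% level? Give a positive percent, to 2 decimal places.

σ_{2d} = 0.608% × √2 = 0.860%; μ_{2d} = 2 × 0.04% = 0.080%.
VaR = −(0.080%) + 1.359 × 0.860% = 1.089%.

1.09%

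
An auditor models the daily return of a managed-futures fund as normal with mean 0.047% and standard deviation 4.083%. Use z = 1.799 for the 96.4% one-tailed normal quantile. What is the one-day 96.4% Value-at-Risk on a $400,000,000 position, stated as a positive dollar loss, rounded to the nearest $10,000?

$29,190,000

VaR = −μ + z·σ = −(0.047%) + 1.799 × 4.083% = 7.298%.
On $400,000,000: 0.07298 × $400,000,000 = $29,192,000.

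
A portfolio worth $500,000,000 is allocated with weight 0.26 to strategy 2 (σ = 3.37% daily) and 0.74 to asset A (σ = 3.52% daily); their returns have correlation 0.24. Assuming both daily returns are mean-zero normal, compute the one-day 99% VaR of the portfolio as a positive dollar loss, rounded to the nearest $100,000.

$34,200,000

σ_p² = 0.26²·3.37² + 0.74²·3.52² + 2·0.24·0.26·0.74·3.37·3.52 = 8.6482 (%²).
σ_p = √8.6482 = 2.941%.
At 99%, z = 2.326.
VaR = 2.326 × 2.941% = 6.841%; on $500,000,000 that is $34,205,000.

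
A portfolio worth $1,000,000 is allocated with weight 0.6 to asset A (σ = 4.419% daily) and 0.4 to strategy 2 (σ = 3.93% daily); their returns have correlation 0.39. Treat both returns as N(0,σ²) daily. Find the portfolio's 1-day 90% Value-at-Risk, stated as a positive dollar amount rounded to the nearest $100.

σ_p² = 0.6²·4.419² + 0.4²·3.93² + 2·0.39·0.6·0.4·4.419·3.93 = 12.7521 (%²).
σ_p = √12.7521 = 3.571%.
At 90%, z = 1.282.
VaR = 1.282 × 3.571% = 4.578%; on $1,000,000 that is $45,780.

$45,800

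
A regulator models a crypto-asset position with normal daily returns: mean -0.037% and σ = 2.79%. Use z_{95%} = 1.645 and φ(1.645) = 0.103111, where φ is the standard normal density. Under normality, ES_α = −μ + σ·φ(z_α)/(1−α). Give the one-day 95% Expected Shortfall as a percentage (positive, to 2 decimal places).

Tail multiplier: φ(z)/(1−α) = 0.103111 / 0.05 = 2.062.
ES = −(-0.037%) + 2.79% × 2.062 = 5.790%.

5.79%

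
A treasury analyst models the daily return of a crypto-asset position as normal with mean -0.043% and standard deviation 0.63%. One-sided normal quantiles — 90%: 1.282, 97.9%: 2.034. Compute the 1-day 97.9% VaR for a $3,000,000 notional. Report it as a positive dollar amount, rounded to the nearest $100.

$39,700

VaR = −μ + z·σ = −(-0.043%) + 2.034 × 0.63% = 1.324%.
On $3,000,000: 0.01324 × $3,000,000 = $39,720.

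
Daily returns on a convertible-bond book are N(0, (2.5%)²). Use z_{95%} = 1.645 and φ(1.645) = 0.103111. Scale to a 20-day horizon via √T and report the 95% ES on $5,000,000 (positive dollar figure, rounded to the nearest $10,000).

$1,150,000

σ_{20d} = 2.5% × √20 = 11.180%.
ES multiplier = φ(z)/(1−α) = 0.103111/0.05 = 2.062.
ES = 11.180% × 2.062 = 23.053%; on $5,000,000: $1,152,650.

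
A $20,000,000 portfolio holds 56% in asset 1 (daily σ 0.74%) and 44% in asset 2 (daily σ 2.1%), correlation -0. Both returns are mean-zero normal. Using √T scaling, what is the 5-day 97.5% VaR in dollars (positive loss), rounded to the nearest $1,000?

σ_p = √(0.56²·0.74² + 0.44²·2.1² + 2·-0·0.56·0.44·0.74·2.1) = 1.013%.
σ_{5d} = 1.013% × √5 = 2.265%.
z(97.5%) = 1.960.
VaR = 1.960 × 2.265% = 4.439%; on $20,000,000 that is $887,800.

$888,000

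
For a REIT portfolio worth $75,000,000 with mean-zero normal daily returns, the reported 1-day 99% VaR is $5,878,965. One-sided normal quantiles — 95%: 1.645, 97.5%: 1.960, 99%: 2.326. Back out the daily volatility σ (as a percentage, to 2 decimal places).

3.37%

VaR as a fraction: $5,878,965 / $75,000,000 = 7.839%.
σ = VaR / z = 7.839% / 2.326 = 3.370%.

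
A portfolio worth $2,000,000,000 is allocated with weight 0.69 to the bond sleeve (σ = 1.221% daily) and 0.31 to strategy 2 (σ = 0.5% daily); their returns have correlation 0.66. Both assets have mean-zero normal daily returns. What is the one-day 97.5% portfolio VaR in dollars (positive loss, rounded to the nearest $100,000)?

σ_p² = 0.69²·1.221² + 0.31²·0.5² + 2·0.66·0.69·0.31·1.221·0.5 = 0.9062 (%²).
σ_p = √0.9062 = 0.952%.
At 97.5%, z = 1.960.
VaR = 1.960 × 0.952% = 1.866%; on $2,000,000,000 that is $37,320,000.

$37,300,000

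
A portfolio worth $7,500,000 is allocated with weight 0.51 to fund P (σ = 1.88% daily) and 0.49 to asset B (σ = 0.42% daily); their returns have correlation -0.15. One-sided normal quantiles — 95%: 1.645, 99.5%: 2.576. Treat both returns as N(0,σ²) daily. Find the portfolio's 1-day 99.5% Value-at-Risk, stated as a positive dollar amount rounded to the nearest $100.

$183,500

σ_p² = 0.51²·1.88² + 0.49²·0.42² + 2·-0.15·0.51·0.49·1.88·0.42 = 0.9025 (%²).
σ_p = √0.9025 = 0.950%.
VaR = 2.576 × 0.950% = 2.447%; on $7,500,000 that is $183,525.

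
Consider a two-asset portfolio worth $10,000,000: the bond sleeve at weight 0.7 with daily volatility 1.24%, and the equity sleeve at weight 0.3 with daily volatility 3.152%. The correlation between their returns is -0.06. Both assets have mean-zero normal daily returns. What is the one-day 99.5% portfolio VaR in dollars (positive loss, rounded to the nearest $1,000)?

σ_p² = 0.7²·1.24² + 0.3²·3.152² + 2·-0.06·0.7·0.3·1.24·3.152 = 1.5491 (%²).
σ_p = √1.5491 = 1.245%.
At 99.5%, z = 2.576.
VaR = 2.576 × 1.245% = 3.207%; on $10,000,000 that is $320,700.

$321,000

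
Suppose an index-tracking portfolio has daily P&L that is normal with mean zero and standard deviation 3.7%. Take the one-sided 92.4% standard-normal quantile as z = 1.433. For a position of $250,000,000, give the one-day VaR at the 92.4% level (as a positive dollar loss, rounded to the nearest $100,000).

VaR = z·σ = 1.433 × 3.7% = 5.302%.
On $250,000,000: 0.05302 × $250,000,000 = $13,255,000.

$13,300,000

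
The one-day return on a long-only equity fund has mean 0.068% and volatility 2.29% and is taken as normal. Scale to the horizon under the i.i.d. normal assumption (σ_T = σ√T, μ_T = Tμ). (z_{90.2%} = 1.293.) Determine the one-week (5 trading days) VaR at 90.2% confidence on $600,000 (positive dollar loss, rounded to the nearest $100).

σ_{5d} = 2.29% × √5 = 5.121%; μ_{5d} = 5 × 0.068% = 0.340%.
VaR = −(0.340%) + 1.293 × 5.121% = 6.281%.
On $600,000: 0.06281 × $600,000 = $37,686.

$37,700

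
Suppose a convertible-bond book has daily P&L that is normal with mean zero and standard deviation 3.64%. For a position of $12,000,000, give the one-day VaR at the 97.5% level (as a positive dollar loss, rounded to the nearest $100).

$856,100

At 97.5% one-sided, z = 1.960.
VaR = z·σ = 1.960 × 3.64% = 7.134%.
On $12,000,000: 0.07134 × $12,000,000 = $856,080.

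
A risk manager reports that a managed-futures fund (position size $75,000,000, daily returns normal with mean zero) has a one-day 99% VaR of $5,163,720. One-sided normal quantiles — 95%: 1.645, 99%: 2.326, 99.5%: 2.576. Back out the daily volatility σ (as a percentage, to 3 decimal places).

2.960%

VaR as a fraction: $5,163,720 / $75,000,000 = 6.885%.
σ = VaR / z = 6.885% / 2.326 = 2.960%.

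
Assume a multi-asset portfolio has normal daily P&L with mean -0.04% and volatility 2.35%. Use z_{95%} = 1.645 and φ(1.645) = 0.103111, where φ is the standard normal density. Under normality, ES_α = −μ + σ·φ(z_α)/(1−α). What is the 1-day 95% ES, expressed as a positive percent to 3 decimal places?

Tail multiplier: φ(z)/(1−α) = 0.103111 / 0.05 = 2.062.
ES = −(-0.04%) + 2.35% × 2.062 = 4.886%.

4.886%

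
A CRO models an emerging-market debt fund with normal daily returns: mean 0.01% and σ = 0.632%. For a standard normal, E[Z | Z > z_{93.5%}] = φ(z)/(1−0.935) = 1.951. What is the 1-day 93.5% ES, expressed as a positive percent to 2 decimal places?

ES = −(0.01%) + 0.632% × 1.951 = 1.223%.

1.22%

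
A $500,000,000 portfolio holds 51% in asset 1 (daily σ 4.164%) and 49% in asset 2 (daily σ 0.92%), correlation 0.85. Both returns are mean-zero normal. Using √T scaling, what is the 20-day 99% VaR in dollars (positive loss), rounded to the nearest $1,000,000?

σ_p = √(0.51²·4.164² + 0.49²·0.92² + 2·0.85·0.51·0.49·4.164·0.92) = 2.518%.
σ_{20d} = 2.518% × √20 = 11.261%.
z(99%) = 2.326.
VaR = 2.326 × 11.261% = 26.193%; on $500,000,000 that is $130,965,000.

$131,000,000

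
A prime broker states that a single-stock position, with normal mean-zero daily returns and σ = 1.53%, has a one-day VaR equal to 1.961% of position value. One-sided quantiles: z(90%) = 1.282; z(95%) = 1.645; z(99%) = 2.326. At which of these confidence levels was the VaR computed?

Implied z = VaR/σ = 1.961 / 1.53 = 1.282.
This matches z(90%) = 1.282.

90%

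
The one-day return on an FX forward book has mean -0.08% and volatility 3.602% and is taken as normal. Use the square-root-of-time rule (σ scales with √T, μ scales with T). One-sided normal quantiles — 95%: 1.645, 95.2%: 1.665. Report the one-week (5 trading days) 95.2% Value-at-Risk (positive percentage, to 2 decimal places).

13.81%

σ_{5d} = 3.602% × √5 = 8.054%; μ_{5d} = 5 × -0.08% = -0.400%.
VaR = −(-0.400%) + 1.665 × 8.054% = 13.810%.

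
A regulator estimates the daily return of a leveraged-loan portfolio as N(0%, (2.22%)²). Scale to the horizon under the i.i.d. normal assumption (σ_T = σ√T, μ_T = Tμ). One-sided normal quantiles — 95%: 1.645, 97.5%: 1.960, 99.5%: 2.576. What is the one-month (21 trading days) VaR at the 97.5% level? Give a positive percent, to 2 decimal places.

19.94%

σ_{21d} = 2.22% × √21 = 10.173%.
VaR = 1.960 × 10.173% = 19.939%.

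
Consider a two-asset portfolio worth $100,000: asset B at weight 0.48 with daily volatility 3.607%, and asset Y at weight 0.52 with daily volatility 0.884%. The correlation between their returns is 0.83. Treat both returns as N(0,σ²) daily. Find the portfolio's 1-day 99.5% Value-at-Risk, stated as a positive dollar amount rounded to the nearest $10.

σ_p² = 0.48²·3.607² + 0.52²·0.884² + 2·0.83·0.48·0.52·3.607·0.884 = 4.5301 (%²).
σ_p = √4.5301 = 2.128%.
At 99.5%, z = 2.576.
VaR = 2.576 × 2.128% = 5.482%; on $100,000 that is $5,482.

$5,480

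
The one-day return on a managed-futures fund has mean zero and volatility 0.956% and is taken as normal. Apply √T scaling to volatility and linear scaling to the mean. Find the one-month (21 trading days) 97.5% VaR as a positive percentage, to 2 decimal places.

8.59%

At 97.5%, z = 1.960.
σ_{21d} = 0.956% × √21 = 4.381%.
VaR = 1.960 × 4.381% = 8.587%.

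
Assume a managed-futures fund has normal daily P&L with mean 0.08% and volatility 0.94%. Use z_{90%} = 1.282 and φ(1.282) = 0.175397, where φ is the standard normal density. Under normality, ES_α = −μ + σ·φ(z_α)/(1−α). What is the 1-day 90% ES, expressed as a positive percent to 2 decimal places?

1.57%

Tail multiplier: φ(z)/(1−α) = 0.175397 / 0.1 = 1.754.
ES = −(0.08%) + 0.94% × 1.754 = 1.569%.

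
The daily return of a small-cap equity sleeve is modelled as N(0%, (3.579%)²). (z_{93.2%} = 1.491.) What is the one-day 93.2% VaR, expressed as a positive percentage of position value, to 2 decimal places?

VaR = z·σ = 1.491 × 3.579% = 5.336%.

5.34%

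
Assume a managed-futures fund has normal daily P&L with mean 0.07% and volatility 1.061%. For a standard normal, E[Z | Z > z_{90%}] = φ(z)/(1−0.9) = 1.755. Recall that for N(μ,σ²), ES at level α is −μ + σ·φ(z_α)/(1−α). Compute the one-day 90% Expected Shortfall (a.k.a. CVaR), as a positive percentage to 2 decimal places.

ES = −(0.07%) + 1.061% × 1.755 = 1.792%.

1.79%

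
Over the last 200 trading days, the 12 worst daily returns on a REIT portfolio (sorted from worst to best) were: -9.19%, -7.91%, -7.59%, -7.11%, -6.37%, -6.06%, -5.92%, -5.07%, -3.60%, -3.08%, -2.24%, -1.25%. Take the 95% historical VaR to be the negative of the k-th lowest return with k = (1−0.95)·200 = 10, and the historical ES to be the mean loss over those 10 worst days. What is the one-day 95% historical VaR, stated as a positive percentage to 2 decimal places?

k = 10; the 10th lowest return is -3.08%, so VaR = 3.08%.

3.08%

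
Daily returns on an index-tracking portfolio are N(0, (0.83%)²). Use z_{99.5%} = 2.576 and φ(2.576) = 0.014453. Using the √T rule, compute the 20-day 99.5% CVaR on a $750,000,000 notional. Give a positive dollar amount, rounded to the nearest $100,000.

σ_{20d} = 0.83% × √20 = 3.712%.
ES multiplier = φ(z)/(1−α) = 0.014453/0.005 = 2.891.
ES = 3.712% × 2.891 = 10.731%; on $750,000,000: $80,482,500.

$80,500,000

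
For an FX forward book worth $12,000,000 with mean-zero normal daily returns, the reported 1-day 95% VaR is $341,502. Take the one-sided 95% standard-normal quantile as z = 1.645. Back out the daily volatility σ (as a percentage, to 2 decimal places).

VaR as a fraction: $341,502 / $12,000,000 = 2.846%.
σ = VaR / z = 2.846% / 1.645 = 1.730%.

1.73%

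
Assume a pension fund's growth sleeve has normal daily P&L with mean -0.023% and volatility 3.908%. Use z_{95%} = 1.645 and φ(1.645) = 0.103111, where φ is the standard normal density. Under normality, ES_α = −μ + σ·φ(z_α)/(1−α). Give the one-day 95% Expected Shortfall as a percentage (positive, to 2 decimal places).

8.08%

Tail multiplier: φ(z)/(1−α) = 0.103111 / 0.05 = 2.062.
ES = −(-0.023%) + 3.908% × 2.062 = 8.081%.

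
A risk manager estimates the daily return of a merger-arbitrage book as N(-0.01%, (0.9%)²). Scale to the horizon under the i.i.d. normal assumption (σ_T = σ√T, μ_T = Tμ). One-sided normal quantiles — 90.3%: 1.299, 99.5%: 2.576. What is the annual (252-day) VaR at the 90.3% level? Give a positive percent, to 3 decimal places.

21.079%

σ_{252d} = 0.9% × √252 = 14.287%; μ_{252d} = 252 × -0.01% = -2.520%.
VaR = −(-2.520%) + 1.299 × 14.287% = 21.079%.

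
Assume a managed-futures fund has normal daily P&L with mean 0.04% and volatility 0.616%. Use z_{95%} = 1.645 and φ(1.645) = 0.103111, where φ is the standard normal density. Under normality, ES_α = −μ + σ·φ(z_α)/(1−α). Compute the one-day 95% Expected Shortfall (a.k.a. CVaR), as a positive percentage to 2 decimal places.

1.23%

Tail multiplier: φ(z)/(1−α) = 0.103111 / 0.05 = 2.062.
ES = −(0.04%) + 0.616% × 2.062 = 1.230%.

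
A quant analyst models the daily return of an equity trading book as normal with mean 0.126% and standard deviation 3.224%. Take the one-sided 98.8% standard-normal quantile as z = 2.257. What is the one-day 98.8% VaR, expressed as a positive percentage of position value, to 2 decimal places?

7.15%

VaR = −μ + z·σ = −(0.126%) + 2.257 × 3.224% = 7.151%.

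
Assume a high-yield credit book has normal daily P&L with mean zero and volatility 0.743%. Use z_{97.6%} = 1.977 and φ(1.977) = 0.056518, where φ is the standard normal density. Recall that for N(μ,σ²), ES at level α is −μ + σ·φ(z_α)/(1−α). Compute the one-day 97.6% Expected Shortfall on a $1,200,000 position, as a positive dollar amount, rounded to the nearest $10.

Tail multiplier: φ(z)/(1−α) = 0.056518 / 0.024 = 2.355.
ES = 0.743% × 2.355 = 1.750%.
On $1,200,000: 0.01750 × $1,200,000 = $21,000.

$21,000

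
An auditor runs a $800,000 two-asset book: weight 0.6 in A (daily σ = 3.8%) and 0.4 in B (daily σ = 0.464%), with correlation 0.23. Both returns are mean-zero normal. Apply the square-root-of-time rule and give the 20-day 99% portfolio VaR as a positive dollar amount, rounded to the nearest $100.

σ_p = √(0.6²·3.8² + 0.4²·0.464² + 2·0.23·0.6·0.4·3.8·0.464) = 2.330%.
σ_{20d} = 2.330% × √20 = 10.420%.
z(99%) = 2.326.
VaR = 2.326 × 10.420% = 24.237%; on $800,000 that is $193,896.

$193,900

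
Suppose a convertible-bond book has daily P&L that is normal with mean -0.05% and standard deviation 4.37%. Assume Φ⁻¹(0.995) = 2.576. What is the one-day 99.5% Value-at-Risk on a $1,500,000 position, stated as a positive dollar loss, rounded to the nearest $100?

$169,600

VaR = −μ + z·σ = −(-0.05%) + 2.576 × 4.37% = 11.307%.
On $1,500,000: 0.11307 × $1,500,000 = $169,605.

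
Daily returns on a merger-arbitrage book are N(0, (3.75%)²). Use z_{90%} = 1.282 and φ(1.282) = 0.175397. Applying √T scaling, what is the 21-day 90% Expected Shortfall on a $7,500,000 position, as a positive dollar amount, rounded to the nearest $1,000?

σ_{21d} = 3.75% × √21 = 17.185%.
ES multiplier = φ(z)/(1−α) = 0.175397/0.1 = 1.754.
ES = 17.185% × 1.754 = 30.142%; on $7,500,000: $2,260,650.

$2,261,000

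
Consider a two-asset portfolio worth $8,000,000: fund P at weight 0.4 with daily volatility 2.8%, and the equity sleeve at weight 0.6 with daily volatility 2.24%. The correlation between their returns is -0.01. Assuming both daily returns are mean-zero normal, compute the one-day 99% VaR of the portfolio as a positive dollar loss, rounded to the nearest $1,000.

$324,000

σ_p² = 0.4²·2.8² + 0.6²·2.24² + 2·-0.01·0.4·0.6·2.8·2.24 = 3.0306 (%²).
σ_p = √3.0306 = 1.741%.
At 99%, z = 2.326.
VaR = 2.326 × 1.741% = 4.050%; on $8,000,000 that is $324,000.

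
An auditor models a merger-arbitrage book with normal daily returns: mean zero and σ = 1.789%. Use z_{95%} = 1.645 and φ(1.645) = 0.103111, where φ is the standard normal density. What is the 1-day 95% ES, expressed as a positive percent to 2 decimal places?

3.69%

Tail multiplier: φ(z)/(1−α) = 0.103111 / 0.05 = 2.062.
ES = 1.789% × 2.062 = 3.689%.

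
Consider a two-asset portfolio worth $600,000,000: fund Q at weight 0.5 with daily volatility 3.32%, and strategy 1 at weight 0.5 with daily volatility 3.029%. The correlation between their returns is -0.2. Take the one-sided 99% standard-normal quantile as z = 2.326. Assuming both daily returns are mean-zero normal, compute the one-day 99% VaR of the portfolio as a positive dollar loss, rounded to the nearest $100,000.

σ_p² = 0.5²·3.32² + 0.5²·3.029² + 2·-0.2·0.5·0.5·3.32·3.029 = 4.0437 (%²).
σ_p = √4.0437 = 2.011%.
VaR = 2.326 × 2.011% = 4.678%; on $600,000,000 that is $28,068,000.

$28,100,000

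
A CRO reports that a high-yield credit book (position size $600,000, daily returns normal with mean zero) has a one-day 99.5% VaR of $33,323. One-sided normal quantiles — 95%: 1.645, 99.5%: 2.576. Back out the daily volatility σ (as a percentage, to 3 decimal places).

VaR as a fraction: $33,323 / $600,000 = 5.554%.
σ = VaR / z = 5.554% / 2.576 = 2.156%.

2.156%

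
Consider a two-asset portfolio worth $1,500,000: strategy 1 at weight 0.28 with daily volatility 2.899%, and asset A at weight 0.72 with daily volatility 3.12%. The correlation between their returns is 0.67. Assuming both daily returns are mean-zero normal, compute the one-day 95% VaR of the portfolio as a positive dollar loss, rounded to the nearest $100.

$70,400

σ_p² = 0.28²·2.899² + 0.72²·3.12² + 2·0.67·0.28·0.72·2.899·3.12 = 8.1486 (%²).
σ_p = √8.1486 = 2.855%.
At 95%, z = 1.645.
VaR = 1.645 × 2.855% = 4.696%; on $1,500,000 that is $70,440.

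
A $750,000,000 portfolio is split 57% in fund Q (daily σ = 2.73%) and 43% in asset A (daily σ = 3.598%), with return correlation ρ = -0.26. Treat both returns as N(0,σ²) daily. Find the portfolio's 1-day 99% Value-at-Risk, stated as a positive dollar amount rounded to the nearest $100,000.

σ_p² = 0.57²·2.73² + 0.43²·3.598² + 2·-0.26·0.57·0.43·2.73·3.598 = 3.5632 (%²).
σ_p = √3.5632 = 1.888%.
At 99%, z = 2.326.
VaR = 2.326 × 1.888% = 4.391%; on $750,000,000 that is $32,932,500.

$32,900,000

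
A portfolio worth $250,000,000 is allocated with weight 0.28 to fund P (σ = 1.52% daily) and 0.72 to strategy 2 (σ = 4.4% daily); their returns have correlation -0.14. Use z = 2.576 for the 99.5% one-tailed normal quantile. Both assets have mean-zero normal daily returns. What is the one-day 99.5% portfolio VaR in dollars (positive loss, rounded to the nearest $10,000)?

$20,200,000

σ_p² = 0.28²·1.52² + 0.72²·4.4² + 2·-0.14·0.28·0.72·1.52·4.4 = 9.8398 (%²).
σ_p = √9.8398 = 3.137%.
VaR = 2.576 × 3.137% = 8.081%; on $250,000,000 that is $20,202,500.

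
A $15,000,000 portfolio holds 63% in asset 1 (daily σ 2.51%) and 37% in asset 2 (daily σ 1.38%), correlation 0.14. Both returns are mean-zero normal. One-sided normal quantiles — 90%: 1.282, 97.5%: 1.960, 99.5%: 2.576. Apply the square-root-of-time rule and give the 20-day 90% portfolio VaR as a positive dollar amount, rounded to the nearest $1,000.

σ_p = √(0.63²·2.51² + 0.37²·1.38² + 2·0.14·0.63·0.37·2.51·1.38) = 1.728%.
σ_{20d} = 1.728% × √20 = 7.728%.
VaR = 1.282 × 7.728% = 9.907%; on $15,000,000 that is $1,486,050.

$1,486,000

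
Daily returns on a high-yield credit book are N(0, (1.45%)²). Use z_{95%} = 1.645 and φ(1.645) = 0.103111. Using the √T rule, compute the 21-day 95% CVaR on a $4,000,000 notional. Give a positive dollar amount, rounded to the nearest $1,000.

σ_{21d} = 1.45% × √21 = 6.645%.
ES multiplier = φ(z)/(1−α) = 0.103111/0.05 = 2.062.
ES = 6.645% × 2.062 = 13.702%; on $4,000,000: $548,080.

$548,000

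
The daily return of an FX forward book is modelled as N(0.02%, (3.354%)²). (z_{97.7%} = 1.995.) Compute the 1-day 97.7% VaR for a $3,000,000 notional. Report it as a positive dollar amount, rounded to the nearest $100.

VaR = −μ + z·σ = −(0.02%) + 1.995 × 3.354% = 6.671%.
On $3,000,000: 0.06671 × $3,000,000 = $200,130.

$200,100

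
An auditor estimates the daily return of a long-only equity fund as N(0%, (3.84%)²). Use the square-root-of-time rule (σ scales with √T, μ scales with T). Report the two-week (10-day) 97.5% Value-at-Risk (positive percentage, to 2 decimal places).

At 97.5%, z = 1.960.
σ_{10d} = 3.84% × √10 = 12.143%.
VaR = 1.960 × 12.143% = 23.800%.

23.80%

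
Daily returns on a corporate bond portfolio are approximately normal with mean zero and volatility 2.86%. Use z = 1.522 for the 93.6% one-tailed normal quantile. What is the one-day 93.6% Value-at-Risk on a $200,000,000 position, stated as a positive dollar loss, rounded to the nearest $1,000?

$8,706,000

VaR = z·σ = 1.522 × 2.86% = 4.353%.
On $200,000,000: 0.04353 × $200,000,000 = $8,706,000.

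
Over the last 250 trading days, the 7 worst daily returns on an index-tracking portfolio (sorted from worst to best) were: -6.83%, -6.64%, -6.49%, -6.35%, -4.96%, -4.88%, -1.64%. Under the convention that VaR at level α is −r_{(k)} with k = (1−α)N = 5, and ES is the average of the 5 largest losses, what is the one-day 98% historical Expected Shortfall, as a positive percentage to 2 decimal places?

The 5 worst returns sum to -31.27%.
ES = −(-31.27%) / 5 = 6.254% ≈ 6.25%.

6.25%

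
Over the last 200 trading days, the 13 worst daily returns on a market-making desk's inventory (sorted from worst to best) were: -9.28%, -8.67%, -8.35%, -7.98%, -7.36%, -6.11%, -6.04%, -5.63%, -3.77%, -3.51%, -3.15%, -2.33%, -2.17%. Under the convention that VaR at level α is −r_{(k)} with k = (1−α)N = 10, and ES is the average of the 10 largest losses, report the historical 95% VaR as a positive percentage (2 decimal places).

k = 10; the 10th lowest return is -3.51%, so VaR = 3.51%.

3.51%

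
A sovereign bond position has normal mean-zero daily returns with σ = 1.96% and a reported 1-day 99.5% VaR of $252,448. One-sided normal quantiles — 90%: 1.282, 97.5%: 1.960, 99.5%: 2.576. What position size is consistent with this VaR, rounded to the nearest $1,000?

$5,000,000

VaR as a fraction of value: z·σ = 2.576 × 1.96% = 5.04896%.
Position = $252,448 / 0.0504896 = $5,000,000.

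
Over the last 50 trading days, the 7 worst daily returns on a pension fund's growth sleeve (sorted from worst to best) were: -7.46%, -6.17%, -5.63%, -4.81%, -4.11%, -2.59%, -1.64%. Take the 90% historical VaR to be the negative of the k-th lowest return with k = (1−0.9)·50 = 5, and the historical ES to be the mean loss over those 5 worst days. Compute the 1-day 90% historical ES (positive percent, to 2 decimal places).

5.64%

The 5 worst returns sum to -28.18%.
ES = −(-28.18%) / 5 = 5.636% ≈ 5.64%.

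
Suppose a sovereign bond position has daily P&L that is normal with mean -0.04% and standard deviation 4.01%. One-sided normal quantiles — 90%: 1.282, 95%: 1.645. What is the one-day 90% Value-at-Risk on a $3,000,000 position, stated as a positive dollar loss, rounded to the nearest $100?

VaR = −μ + z·σ = −(-0.04%) + 1.282 × 4.01% = 5.181%.
On $3,000,000: 0.05181 × $3,000,000 = $155,430.

$155,400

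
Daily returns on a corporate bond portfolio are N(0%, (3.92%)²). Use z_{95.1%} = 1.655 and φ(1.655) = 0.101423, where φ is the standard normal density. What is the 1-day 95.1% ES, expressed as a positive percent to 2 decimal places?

Tail multiplier: φ(z)/(1−α) = 0.101423 / 0.049 = 2.070.
ES = 3.92% × 2.070 = 8.114%.

8.11%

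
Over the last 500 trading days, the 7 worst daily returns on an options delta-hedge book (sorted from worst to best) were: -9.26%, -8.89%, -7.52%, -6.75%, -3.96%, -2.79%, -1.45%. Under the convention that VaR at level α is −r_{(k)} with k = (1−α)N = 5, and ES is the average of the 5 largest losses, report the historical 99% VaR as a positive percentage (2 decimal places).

k = 5; the 5th lowest return is -3.96%, so VaR = 3.96%.

3.96%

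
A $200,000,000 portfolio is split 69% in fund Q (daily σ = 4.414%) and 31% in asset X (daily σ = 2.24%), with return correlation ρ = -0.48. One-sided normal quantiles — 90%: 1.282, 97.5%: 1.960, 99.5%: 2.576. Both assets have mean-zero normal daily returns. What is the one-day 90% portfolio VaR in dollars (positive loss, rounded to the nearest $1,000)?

σ_p² = 0.69²·4.414² + 0.31²·2.24² + 2·-0.48·0.69·0.31·4.414·2.24 = 7.7279 (%²).
σ_p = √7.7279 = 2.780%.
VaR = 1.282 × 2.780% = 3.564%; on $200,000,000 that is $7,128,000.

$7,128,000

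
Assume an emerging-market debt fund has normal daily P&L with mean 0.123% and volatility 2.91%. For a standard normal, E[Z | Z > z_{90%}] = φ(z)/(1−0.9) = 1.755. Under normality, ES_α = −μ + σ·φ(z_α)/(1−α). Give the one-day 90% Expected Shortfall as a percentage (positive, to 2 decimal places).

ES = −(0.123%) + 2.91% × 1.755 = 4.984%.

4.98%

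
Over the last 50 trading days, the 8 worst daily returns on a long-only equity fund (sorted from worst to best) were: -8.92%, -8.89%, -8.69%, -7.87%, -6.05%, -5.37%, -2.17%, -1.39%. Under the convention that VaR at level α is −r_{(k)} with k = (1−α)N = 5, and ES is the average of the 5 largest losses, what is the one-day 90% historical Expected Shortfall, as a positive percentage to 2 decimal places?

The 5 worst returns sum to -40.42%.
ES = −(-40.42%) / 5 = 8.084% ≈ 8.08%.

8.08%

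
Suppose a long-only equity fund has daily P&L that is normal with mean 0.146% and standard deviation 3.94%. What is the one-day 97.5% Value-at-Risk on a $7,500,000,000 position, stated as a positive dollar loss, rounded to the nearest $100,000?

$568,200,000

At 97.5% one-sided, z = 1.960.
VaR = −μ + z·σ = −(0.146%) + 1.960 × 3.94% = 7.576%.
On $7,500,000,000: 0.07576 × $7,500,000,000 = $568,200,000.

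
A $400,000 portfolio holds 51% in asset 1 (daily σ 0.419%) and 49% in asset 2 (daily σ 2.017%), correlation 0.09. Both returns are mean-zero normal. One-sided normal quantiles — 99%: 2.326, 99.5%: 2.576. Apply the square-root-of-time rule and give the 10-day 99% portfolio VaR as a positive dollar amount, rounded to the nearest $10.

σ_p = √(0.51²·0.419² + 0.49²·2.017² + 2·0.09·0.51·0.49·0.419·2.017) = 1.030%.
σ_{10d} = 1.030% × √10 = 3.257%.
VaR = 2.326 × 3.257% = 7.576%; on $400,000 that is $30,304.

$30,300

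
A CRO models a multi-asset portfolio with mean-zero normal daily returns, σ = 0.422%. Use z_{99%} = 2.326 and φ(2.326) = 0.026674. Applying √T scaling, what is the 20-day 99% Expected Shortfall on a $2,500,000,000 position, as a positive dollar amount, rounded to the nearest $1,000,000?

σ_{20d} = 0.422% × √20 = 1.887%.
ES multiplier = φ(z)/(1−α) = 0.026674/0.01 = 2.667.
ES = 1.887% × 2.667 = 5.033%; on $2,500,000,000: $125,825,000.

$126,000,000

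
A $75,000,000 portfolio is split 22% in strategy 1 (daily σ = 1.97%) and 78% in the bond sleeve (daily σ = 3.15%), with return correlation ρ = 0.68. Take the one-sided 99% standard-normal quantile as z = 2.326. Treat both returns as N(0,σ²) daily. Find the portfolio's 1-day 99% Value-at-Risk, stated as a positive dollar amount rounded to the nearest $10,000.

σ_p² = 0.22²·1.97² + 0.78²·3.15² + 2·0.68·0.22·0.78·1.97·3.15 = 7.6729 (%²).
σ_p = √7.6729 = 2.770%.
VaR = 2.326 × 2.770% = 6.443%; on $75,000,000 that is $4,832,250.

$4,830,000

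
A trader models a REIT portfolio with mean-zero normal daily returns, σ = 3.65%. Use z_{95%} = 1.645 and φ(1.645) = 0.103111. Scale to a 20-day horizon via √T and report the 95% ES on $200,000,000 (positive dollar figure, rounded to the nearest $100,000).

$67,300,000

σ_{20d} = 3.65% × √20 = 16.323%.
ES multiplier = φ(z)/(1−α) = 0.103111/0.05 = 2.062.
ES = 16.323% × 2.062 = 33.658%; on $200,000,000: $67,316,000.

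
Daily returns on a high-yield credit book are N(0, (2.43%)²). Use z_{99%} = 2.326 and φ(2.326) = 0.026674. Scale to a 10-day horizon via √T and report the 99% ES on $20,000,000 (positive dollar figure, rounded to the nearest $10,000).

$4,100,000

σ_{10d} = 2.43% × √10 = 7.684%.
ES multiplier = φ(z)/(1−α) = 0.026674/0.01 = 2.667.
ES = 7.684% × 2.667 = 20.493%; on $20,000,000: $4,098,600.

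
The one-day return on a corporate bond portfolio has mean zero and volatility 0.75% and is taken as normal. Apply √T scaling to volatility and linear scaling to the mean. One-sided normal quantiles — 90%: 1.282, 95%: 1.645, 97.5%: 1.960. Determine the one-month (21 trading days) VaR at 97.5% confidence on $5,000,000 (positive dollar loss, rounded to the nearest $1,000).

$337,000

σ_{21d} = 0.75% × √21 = 3.437%.
VaR = 1.960 × 3.437% = 6.737%.
On $5,000,000: 0.06737 × $5,000,000 = $336,850.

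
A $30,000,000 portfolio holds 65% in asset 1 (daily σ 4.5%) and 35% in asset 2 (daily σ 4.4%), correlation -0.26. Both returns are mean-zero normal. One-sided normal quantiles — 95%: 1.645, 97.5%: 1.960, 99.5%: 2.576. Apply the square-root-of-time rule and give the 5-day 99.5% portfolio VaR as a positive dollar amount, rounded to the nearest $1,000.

$5,063,000

σ_p = √(0.65²·4.5² + 0.35²·4.4² + 2·-0.26·0.65·0.35·4.5·4.4) = 2.930%.
σ_{5d} = 2.930% × √5 = 6.552%.
VaR = 2.576 × 6.552% = 16.878%; on $30,000,000 that is $5,063,400.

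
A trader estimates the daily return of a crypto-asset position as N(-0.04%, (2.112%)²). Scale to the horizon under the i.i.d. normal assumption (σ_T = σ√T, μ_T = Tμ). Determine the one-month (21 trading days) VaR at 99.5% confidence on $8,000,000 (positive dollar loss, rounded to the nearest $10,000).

$2,060,000

At 99.5%, z = 2.576.
σ_{21d} = 2.112% × √21 = 9.678%; μ_{21d} = 21 × -0.04% = -0.840%.
VaR = −(-0.840%) + 2.576 × 9.678% = 25.771%.
On $8,000,000: 0.25771 × $8,000,000 = $2,061,680.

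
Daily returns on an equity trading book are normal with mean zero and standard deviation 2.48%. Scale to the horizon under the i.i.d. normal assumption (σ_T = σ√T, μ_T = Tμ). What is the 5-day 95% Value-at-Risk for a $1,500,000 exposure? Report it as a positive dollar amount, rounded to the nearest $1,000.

$137,000

At 95%, z = 1.645.
σ_{5d} = 2.48% × √5 = 5.545%.
VaR = 1.645 × 5.545% = 9.122%.
On $1,500,000: 0.09122 × $1,500,000 = $136,830.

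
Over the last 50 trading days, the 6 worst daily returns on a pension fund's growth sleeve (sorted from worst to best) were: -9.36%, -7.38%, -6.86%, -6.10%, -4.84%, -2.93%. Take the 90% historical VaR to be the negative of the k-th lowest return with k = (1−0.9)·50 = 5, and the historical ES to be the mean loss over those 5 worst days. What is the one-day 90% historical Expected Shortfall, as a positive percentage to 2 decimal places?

The 5 worst returns sum to -34.54%.
ES = −(-34.54%) / 5 = 6.908% ≈ 6.91%.

6.91%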